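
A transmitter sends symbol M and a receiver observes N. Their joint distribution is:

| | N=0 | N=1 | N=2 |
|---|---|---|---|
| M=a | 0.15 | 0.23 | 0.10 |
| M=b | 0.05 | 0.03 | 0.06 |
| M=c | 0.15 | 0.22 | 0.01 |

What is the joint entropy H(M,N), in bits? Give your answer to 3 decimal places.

2.799 bits

H(M,N) = −Σ p(x,y)·log₂ p(x,y) over all 9 cells.
  cell (a,0): −0.15·log₂0.15 = 0.4105
  cell (a,1): −0.23·log₂0.23 = 0.4877
  cell (a,2): −0.10·log₂0.10 = 0.3322
  cell (b,0): −0.05·log₂0.05 = 0.2161
  cell (b,1): −0.03·log₂0.03 = 0.1518
  cell (b,2): −0.06·log₂0.06 = 0.2435
  cell (c,0): −0.15·log₂0.15 = 0.4105
  cell (c,1): −0.22·log₂0.22 = 0.4806
  cell (c,2): −0.01·log₂0.01 = 0.0664
Sum = 2.799 bits.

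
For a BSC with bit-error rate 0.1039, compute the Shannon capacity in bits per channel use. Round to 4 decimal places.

0.5188 bits

Binary symmetric channel: C = 1 − h₂(ε) where h₂ is the binary entropy function.
h₂(0.1039) = −0.1039·log₂0.1039 − 0.8961·log₂0.8961 = 0.4812.
C = 1 − 0.4812 = 0.5188 bits per channel use.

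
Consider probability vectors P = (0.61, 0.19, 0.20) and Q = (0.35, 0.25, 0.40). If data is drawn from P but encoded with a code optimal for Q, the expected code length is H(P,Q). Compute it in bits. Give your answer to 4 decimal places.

H(P,Q) = −Σ p·log₂ q.
  −0.61·log₂(0.35) = 0.92389
  −0.19·log₂(0.25) = 0.38000
  −0.20·log₂(0.40) = 0.26439
H(P,Q) = 1.5683 bits.

1.5683 bits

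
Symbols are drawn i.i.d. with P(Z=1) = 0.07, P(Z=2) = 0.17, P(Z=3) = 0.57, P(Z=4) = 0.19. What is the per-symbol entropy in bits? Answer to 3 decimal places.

1.621 bits

H(Z) = −Σ p·log₂ p.
  −(0.07)·log₂(0.07) = 0.2686
  −(0.17)·log₂(0.17) = 0.4346
  −(0.57)·log₂(0.57) = 0.4623
  −(0.19)·log₂(0.19) = 0.4552
Sum: 0.2686 + 0.4346 + 0.4623 + 0.4552 = 1.621 bits.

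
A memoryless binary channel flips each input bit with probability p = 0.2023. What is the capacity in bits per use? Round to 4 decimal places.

Binary symmetric channel: C = 1 − h₂(ε) where h₂ is the binary entropy function.
h₂(0.2023) = −0.2023·log₂0.2023 − 0.7977·log₂0.7977 = 0.7265.
C = 1 − 0.7265 = 0.2735 bits per channel use.

0.2735 bits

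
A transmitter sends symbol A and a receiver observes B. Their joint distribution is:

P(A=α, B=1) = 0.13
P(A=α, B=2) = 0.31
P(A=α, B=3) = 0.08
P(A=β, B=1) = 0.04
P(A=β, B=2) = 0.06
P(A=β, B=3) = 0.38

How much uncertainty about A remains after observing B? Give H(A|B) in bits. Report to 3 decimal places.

Chain rule: H(A|B) = H(A,B) − H(B).
Marginals: p(A) = (0.5200, 0.4800), p(B) = (0.1700, 0.3700, 0.4600).
H(A,B) = 2.1577 bits; H(B) = 1.4807 bits.
H(A|B) = 2.1577 − 1.4807 = 0.677 bits.

0.677 bits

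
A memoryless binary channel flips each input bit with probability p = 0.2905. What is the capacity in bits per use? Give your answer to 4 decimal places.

0.1306 bits

Binary symmetric channel: C = 1 − h₂(ε) where h₂ is the binary entropy function.
h₂(0.2905) = −0.2905·log₂0.2905 − 0.7095·log₂0.7095 = 0.8694.
C = 1 − 0.8694 = 0.1306 bits per channel use.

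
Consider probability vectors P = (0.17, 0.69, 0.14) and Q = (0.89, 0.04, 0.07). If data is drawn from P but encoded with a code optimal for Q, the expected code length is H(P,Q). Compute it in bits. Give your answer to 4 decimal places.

3.7700 bits

H(P,Q) = −Σ p·log₂ q.
  −0.17·log₂(0.89) = 0.02858
  −0.69·log₂(0.04) = 3.20426
  −0.14·log₂(0.07) = 0.53711
H(P,Q) = 3.7700 bits.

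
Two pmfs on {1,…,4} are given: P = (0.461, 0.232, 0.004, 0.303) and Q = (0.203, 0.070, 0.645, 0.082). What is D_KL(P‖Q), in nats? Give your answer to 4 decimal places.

D(P‖Q) = Σ p·ln(p/q).
  0.461·ln(0.461/0.203) = 0.37811
  0.232·ln(0.232/0.070) = 0.27799
  0.004·ln(0.004/0.645) = -0.02033
  0.303·ln(0.303/0.082) = 0.39603
D(P‖Q) = 1.0318 nats.

1.0318 nats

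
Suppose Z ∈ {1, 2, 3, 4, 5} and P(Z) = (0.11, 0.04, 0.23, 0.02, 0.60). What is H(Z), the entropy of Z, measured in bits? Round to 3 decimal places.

H(Z) = −Σ p·log₂ p.
  −(0.11)·log₂(0.11) = 0.3503
  −(0.04)·log₂(0.04) = 0.1858
  −(0.23)·log₂(0.23) = 0.4877
  −(0.02)·log₂(0.02) = 0.1129
  −(0.60)·log₂(0.60) = 0.4422
Sum: 0.3503 + 0.1858 + 0.4877 + 0.1129 + 0.4422 = 1.579 bits.

1.579 bits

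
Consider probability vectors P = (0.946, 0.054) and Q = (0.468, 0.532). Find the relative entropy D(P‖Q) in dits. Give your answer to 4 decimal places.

0.2355 dits

D(P‖Q) = Σ p·log₁₀(p/q).
  0.946·log₁₀(0.946/0.468) = 0.28914
  0.054·log₁₀(0.054/0.532) = -0.05365
D(P‖Q) = 0.2355 dits.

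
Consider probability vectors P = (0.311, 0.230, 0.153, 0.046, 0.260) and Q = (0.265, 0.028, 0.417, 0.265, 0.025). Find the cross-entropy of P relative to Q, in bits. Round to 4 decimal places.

3.4472 bits

H(P,Q) = −Σ p·log₂ q.
  −0.311·log₂(0.265) = 0.59586
  −0.230·log₂(0.028) = 1.18644
  −0.153·log₂(0.417) = 0.19307
  −0.046·log₂(0.265) = 0.08813
  −0.260·log₂(0.025) = 1.38370
H(P,Q) = 3.4472 bits.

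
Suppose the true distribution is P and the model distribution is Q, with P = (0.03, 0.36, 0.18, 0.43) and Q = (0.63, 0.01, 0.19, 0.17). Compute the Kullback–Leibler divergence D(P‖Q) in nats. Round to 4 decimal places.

1.5880 nats

D(P‖Q) = Σ p·ln(p/q).
  0.03·ln(0.03/0.63) = -0.09134
  0.36·ln(0.36/0.01) = 1.29007
  0.18·ln(0.18/0.19) = -0.00973
  0.43·ln(0.43/0.17) = 0.39903
D(P‖Q) = 1.5880 nats.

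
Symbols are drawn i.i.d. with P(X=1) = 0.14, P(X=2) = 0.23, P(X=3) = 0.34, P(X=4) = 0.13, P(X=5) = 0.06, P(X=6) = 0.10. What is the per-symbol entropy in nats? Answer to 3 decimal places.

1.644 nats

H(X) = −Σ p·ln p.
  −(0.14)·ln(0.14) = 0.2753
  −(0.23)·ln(0.23) = 0.3380
  −(0.34)·ln(0.34) = 0.3668
  −(0.13)·ln(0.13) = 0.2652
  −(0.06)·ln(0.06) = 0.1688
  −(0.10)·ln(0.10) = 0.2303
Sum: 0.2753 + 0.3380 + 0.3668 + 0.2652 + 0.1688 + 0.2303 = 1.644 nats.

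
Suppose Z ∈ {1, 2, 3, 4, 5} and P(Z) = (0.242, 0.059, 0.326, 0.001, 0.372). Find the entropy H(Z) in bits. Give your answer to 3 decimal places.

H(Z) = −Σ p·log₂ p.
  −(0.242)·log₂(0.242) = 0.4954
  −(0.059)·log₂(0.059) = 0.2409
  −(0.326)·log₂(0.326) = 0.5272
  −(0.001)·log₂(0.001) = 0.0100
  −(0.372)·log₂(0.372) = 0.5307
Sum: 0.4954 + 0.2409 + 0.5272 + 0.0100 + 0.5307 = 1.804 bits.

1.804 bits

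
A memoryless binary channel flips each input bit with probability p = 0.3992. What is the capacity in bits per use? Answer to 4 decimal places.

0.0295 bits

Binary symmetric channel: C = 1 − h₂(ε) where h₂ is the binary entropy function.
h₂(0.3992) = −0.3992·log₂0.3992 − 0.6008·log₂0.6008 = 0.9705.
C = 1 − 0.9705 = 0.0295 bits per channel use.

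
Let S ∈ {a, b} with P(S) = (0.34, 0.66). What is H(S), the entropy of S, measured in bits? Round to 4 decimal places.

0.9248 bits

H(S) = −Σ p·log₂ p.
  −(0.34)·log₂(0.34) = 0.52917
  −(0.66)·log₂(0.66) = 0.39564
Sum: 0.52917 + 0.39564 = 0.9248 bits.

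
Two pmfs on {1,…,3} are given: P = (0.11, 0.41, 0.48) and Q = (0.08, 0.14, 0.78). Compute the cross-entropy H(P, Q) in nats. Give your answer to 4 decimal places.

H(P,Q) = −Σ p·ln q.
  −0.11·ln(0.08) = 0.27783
  −0.41·ln(0.14) = 0.80611
  −0.48·ln(0.78) = 0.11926
H(P,Q) = 1.2032 nats.

1.2032 nats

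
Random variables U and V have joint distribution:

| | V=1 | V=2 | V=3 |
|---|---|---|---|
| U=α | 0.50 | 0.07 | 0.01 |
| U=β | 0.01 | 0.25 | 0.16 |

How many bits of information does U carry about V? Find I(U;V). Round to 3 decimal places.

0.613 bits

Marginals: p(U) = (0.5800, 0.4200), p(V) = (0.5100, 0.3200, 0.1700).
I(U;V) = H(U) + H(V) − H(U,V).
H(U) = 0.9815, H(V) = 1.4561, H(U,V) = 1.8244.
I(U;V) = 0.9815 + 1.4561 − 1.8244 = 0.613 bits.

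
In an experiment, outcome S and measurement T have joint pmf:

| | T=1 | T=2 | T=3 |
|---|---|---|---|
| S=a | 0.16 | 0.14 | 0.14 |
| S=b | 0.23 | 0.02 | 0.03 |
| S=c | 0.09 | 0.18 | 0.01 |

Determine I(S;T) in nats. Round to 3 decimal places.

Marginals: p(S) = (0.4400, 0.2800, 0.2800), p(T) = (0.4800, 0.3400, 0.1800).
I(S;T) = H(S) + H(T) − H(S,T).
H(S) = 1.0741, H(T) = 1.0278, H(S,T) = 1.9366.
I(S;T) = 1.0741 + 1.0278 − 1.9366 = 0.165 nats.

0.165 nats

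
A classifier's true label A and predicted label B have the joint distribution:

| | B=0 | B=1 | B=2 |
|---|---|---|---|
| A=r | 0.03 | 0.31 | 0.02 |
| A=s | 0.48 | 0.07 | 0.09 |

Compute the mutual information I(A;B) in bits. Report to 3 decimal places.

0.441 bits

Marginals: p(A) = (0.3600, 0.6400), p(B) = (0.5100, 0.3800, 0.1100).
I(A;B) = H(A) + H(B) − H(A,B).
H(A) = 0.9427, H(B) = 1.3762, H(A,B) = 1.8779.
I(A;B) = 0.9427 + 1.3762 − 1.8779 = 0.441 bits.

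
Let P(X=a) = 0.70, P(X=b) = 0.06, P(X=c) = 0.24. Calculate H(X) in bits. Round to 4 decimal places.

H(X) = −Σ p·log₂ p.
  −(0.70)·log₂(0.70) = 0.36020
  −(0.06)·log₂(0.06) = 0.24353
  −(0.24)·log₂(0.24) = 0.49413
Sum: 0.36020 + 0.24353 + 0.49413 = 1.0979 bits.

1.0979 bits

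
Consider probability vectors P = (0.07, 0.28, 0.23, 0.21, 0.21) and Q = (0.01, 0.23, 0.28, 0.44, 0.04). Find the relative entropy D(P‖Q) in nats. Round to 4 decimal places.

0.3389 nats

D(P‖Q) = Σ p·ln(p/q).
  0.07·ln(0.07/0.01) = 0.13621
  0.28·ln(0.28/0.23) = 0.05508
  0.23·ln(0.23/0.28) = -0.04524
  0.21·ln(0.21/0.44) = -0.15533
  0.21·ln(0.21/0.04) = 0.34823
D(P‖Q) = 0.3389 nats.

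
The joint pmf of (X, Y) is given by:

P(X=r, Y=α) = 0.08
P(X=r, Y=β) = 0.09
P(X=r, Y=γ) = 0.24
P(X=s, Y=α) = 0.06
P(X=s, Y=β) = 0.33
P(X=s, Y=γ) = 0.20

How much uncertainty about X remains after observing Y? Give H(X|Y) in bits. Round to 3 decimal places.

0.890 bits

Chain rule: H(X|Y) = H(X,Y) − H(Y).
Marginals: p(X) = (0.4100, 0.5900), p(Y) = (0.1400, 0.4200, 0.4400).
H(X,Y) = 2.3340 bits; H(Y) = 1.4439 bits.
H(X|Y) = 2.3340 − 1.4439 = 0.890 bits.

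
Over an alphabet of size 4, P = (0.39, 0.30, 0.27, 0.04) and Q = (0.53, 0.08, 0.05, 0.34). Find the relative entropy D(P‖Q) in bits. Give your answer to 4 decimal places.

D(P‖Q) = Σ p·log₂(p/q).
  0.39·log₂(0.39/0.53) = -0.17258
  0.30·log₂(0.30/0.08) = 0.57207
  0.27·log₂(0.27/0.05) = 0.65690
  0.04·log₂(0.04/0.34) = -0.12350
D(P‖Q) = 0.9329 bits.

0.9329 bits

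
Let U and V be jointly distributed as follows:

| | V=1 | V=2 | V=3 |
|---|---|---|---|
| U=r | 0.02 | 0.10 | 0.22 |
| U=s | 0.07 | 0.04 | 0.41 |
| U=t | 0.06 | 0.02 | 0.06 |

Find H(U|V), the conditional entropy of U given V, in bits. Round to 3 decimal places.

Chain rule: H(U|V) = H(U,V) − H(V).
Marginals: p(U) = (0.3400, 0.5200, 0.1400), p(V) = (0.1500, 0.1600, 0.6900).
H(U,V) = 2.5073 bits; H(V) = 1.2029 bits.
H(U|V) = 2.5073 − 1.2029 = 1.304 bits.

1.304 bits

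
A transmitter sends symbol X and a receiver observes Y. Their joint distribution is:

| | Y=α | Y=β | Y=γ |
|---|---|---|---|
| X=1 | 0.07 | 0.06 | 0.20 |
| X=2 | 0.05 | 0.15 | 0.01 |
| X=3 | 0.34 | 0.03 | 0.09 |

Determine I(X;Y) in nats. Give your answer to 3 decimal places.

0.266 nats

Marginals: p(X) = (0.3300, 0.2100, 0.4600), p(Y) = (0.4600, 0.2400, 0.3000).
I(X;Y) = Σ p(x,y)·ln[p(x,y)/(p(x)p(y))].
  (1,α): 0.07·ln(0.4611) = -0.0542
  (1,β): 0.06·ln(0.7576) = -0.0167
  (1,γ): 0.20·ln(2.0202) = 0.1406
  (2,α): 0.05·ln(0.5176) = -0.0329
  (2,β): 0.15·ln(2.9762) = 0.1636
  (2,γ): 0.01·ln(0.1587) = -0.0184
  (3,α): 0.34·ln(1.6068) = 0.1612
  (3,β): 0.03·ln(0.2717) = -0.0391
  (3,γ): 0.09·ln(0.6522) = -0.0385
Sum = 0.266 nats.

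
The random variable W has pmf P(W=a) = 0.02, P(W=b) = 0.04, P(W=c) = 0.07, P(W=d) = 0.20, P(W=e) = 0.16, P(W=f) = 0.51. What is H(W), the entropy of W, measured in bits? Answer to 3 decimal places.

1.950 bits

H(W) = −Σ p·log₂ p.
  −(0.02)·log₂(0.02) = 0.1129
  −(0.04)·log₂(0.04) = 0.1858
  −(0.07)·log₂(0.07) = 0.2686
  −(0.20)·log₂(0.20) = 0.4644
  −(0.16)·log₂(0.16) = 0.4230
  −(0.51)·log₂(0.51) = 0.4954
Sum: 0.1129 + 0.1858 + 0.2686 + 0.4644 + 0.4230 + 0.4954 = 1.950 bits.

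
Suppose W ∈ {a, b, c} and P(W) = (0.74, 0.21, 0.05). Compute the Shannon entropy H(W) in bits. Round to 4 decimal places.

H(W) = −Σ p·log₂ p.
  −(0.74)·log₂(0.74) = 0.32146
  −(0.21)·log₂(0.21) = 0.47282
  −(0.05)·log₂(0.05) = 0.21610
Sum: 0.32146 + 0.47282 + 0.21610 = 1.0104 bits.

1.0104 bits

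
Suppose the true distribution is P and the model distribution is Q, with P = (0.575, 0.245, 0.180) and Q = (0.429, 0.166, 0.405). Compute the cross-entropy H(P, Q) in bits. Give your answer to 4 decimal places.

1.5715 bits

H(P,Q) = −Σ p·log₂ q.
  −0.575·log₂(0.429) = 0.70205
  −0.245·log₂(0.166) = 0.63473
  −0.180·log₂(0.405) = 0.23472
H(P,Q) = 1.5715 bits.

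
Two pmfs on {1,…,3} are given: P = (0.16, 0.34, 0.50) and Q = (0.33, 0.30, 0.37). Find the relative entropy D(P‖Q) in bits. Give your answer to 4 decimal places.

0.1115 bits

D(P‖Q) = Σ p·log₂(p/q).
  0.16·log₂(0.16/0.33) = -0.16710
  0.34·log₂(0.34/0.30) = 0.06139
  0.50·log₂(0.50/0.37) = 0.21720
D(P‖Q) = 0.1115 bits.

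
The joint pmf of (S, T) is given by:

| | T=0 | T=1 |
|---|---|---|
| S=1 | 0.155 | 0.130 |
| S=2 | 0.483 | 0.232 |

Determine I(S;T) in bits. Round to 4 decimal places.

0.0108 bits

Marginals: p(S) = (0.2850, 0.7150), p(T) = (0.6380, 0.3620).
I(S;T) = Σ p(x,y)·log₂[p(x,y)/(p(x)p(y))].
  (1,0): 0.155·log₂(0.8524) = -0.03570
  (1,1): 0.130·log₂(1.2601) = 0.04335
  (2,0): 0.483·log₂(1.0588) = 0.03982
  (2,1): 0.232·log₂(0.8963) = -0.03663
Sum = 0.0108 bits.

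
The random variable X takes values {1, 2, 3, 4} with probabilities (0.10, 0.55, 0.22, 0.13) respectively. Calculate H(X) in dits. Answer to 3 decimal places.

H(X) = −Σ p·log₁₀ p.
  −(0.10)·log₁₀(0.10) = 0.1000
  −(0.55)·log₁₀(0.55) = 0.1428
  −(0.22)·log₁₀(0.22) = 0.1447
  −(0.13)·log₁₀(0.13) = 0.1152
Sum: 0.1000 + 0.1428 + 0.1447 + 0.1152 = 0.503 dits.

0.503 dits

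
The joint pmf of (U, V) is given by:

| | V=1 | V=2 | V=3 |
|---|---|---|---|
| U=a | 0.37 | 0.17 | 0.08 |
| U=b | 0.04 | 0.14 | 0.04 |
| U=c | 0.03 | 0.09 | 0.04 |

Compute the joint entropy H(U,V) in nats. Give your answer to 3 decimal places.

H(U,V) = −Σ p(x,y)·ln p(x,y) over all 9 cells.
  cell (a,1): −0.37·ln0.37 = 0.3679
  cell (a,2): −0.17·ln0.17 = 0.3012
  cell (a,3): −0.08·ln0.08 = 0.2021
  cell (b,1): −0.04·ln0.04 = 0.1288
  cell (b,2): −0.14·ln0.14 = 0.2753
  cell (b,3): −0.04·ln0.04 = 0.1288
  cell (c,1): −0.03·ln0.03 = 0.1052
  cell (c,2): −0.09·ln0.09 = 0.2167
  cell (c,3): −0.04·ln0.04 = 0.1288
Sum = 1.855 nats.

1.855 nats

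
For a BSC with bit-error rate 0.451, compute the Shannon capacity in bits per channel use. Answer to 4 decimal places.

Binary symmetric channel: C = 1 − h₂(ε) where h₂ is the binary entropy function.
h₂(0.451) = −0.451·log₂0.451 − 0.549·log₂0.549 = 0.9931.
C = 1 − 0.9931 = 0.0069 bits per channel use.

0.0069 bits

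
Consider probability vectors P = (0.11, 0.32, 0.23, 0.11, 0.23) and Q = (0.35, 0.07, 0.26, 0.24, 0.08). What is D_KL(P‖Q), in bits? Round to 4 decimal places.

D(P‖Q) = Σ p·log₂(p/q).
  0.11·log₂(0.11/0.35) = -0.18368
  0.32·log₂(0.32/0.07) = 0.70165
  0.23·log₂(0.23/0.26) = -0.04068
  0.11·log₂(0.11/0.24) = -0.12381
  0.23·log₂(0.23/0.08) = 0.35042
D(P‖Q) = 0.7039 bits.

0.7039 bits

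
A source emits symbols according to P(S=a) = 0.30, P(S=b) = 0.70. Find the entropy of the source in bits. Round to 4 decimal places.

0.8813 bits

H(S) = −Σ p·log₂ p.
  −(0.30)·log₂(0.30) = 0.52109
  −(0.70)·log₂(0.70) = 0.36020
Sum: 0.52109 + 0.36020 = 0.8813 bits.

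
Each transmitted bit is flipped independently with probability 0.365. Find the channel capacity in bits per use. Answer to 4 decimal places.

Binary symmetric channel: C = 1 − h₂(ε) where h₂ is the binary entropy function.
h₂(0.365) = −0.365·log₂0.365 − 0.635·log₂0.635 = 0.9468.
C = 1 − 0.9468 = 0.0532 bits per channel use.

0.0532 bits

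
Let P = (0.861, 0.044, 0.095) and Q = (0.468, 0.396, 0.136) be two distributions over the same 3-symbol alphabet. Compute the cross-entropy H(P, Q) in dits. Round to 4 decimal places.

H(P,Q) = −Σ p·log₁₀ q.
  −0.861·log₁₀(0.468) = 0.28392
  −0.044·log₁₀(0.396) = 0.01770
  −0.095·log₁₀(0.136) = 0.08231
H(P,Q) = 0.3839 dits.

0.3839 dits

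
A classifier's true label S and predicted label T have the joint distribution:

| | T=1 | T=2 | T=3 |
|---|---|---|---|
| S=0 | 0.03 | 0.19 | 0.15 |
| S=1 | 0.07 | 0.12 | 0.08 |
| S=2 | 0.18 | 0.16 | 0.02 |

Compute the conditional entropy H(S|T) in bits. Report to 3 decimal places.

Marginals: p(S) = (0.3700, 0.2700, 0.3600), p(T) = (0.2800, 0.4700, 0.2500).
H(S|T) = Σ p(T) · H(S|T=·).
  T=1: p=0.2800, H(S|T=1) = 1.2550
  T=2: p=0.4700, H(S|T=2) = 1.5603
  T=3: p=0.2500, H(S|T=3) = 1.2597
Weighted sum = 1.400 bits.

1.400 bits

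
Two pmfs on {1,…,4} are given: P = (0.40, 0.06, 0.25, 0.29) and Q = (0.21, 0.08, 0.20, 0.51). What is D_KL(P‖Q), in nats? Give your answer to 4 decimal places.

D(P‖Q) = Σ p·ln(p/q).
  0.40·ln(0.40/0.21) = 0.25774
  0.06·ln(0.06/0.08) = -0.01726
  0.25·ln(0.25/0.20) = 0.05579
  0.29·ln(0.29/0.51) = -0.16371
D(P‖Q) = 0.1326 nats.

0.1326 nats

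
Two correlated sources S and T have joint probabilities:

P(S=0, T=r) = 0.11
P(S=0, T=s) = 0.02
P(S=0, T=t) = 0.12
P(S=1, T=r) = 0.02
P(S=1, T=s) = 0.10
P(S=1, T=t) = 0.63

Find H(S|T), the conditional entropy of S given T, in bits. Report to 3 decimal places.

Marginals: p(S) = (0.2500, 0.7500), p(T) = (0.1300, 0.1200, 0.7500).
H(S|T) = Σ p(T) · H(S|T=·).
  T=r: p=0.1300, H(S|T=r) = 0.6194
  T=s: p=0.1200, H(S|T=s) = 0.6500
  T=t: p=0.7500, H(S|T=t) = 0.6343
Weighted sum = 0.634 bits.

0.634 bits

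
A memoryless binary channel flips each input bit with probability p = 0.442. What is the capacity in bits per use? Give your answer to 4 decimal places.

Binary symmetric channel: C = 1 − h₂(ε) where h₂ is the binary entropy function.
h₂(0.442) = −0.442·log₂0.442 − 0.558·log₂0.558 = 0.9903.
C = 1 − 0.9903 = 0.0097 bits per channel use.

0.0097 bits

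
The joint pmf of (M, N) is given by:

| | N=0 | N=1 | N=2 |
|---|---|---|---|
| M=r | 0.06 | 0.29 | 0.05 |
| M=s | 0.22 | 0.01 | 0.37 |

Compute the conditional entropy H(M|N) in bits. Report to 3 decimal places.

0.494 bits

Marginals: p(M) = (0.4000, 0.6000), p(N) = (0.2800, 0.3000, 0.4200).
H(M|N) = Σ p(N) · H(M|N=·).
  N=0: p=0.2800, H(M|N=0) = 0.7496
  N=1: p=0.3000, H(M|N=1) = 0.2108
  N=2: p=0.4200, H(M|N=2) = 0.5266
Weighted sum = 0.494 bits.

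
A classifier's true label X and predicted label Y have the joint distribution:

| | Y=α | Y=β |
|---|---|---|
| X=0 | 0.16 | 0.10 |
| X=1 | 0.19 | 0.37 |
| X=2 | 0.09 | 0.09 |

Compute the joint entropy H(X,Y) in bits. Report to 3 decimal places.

2.366 bits

H(X,Y) = −Σ p(x,y)·log₂ p(x,y) over all 6 cells.
  cell (0,α): −0.16·log₂0.16 = 0.4230
  cell (0,β): −0.10·log₂0.10 = 0.3322
  cell (1,α): −0.19·log₂0.19 = 0.4552
  cell (1,β): −0.37·log₂0.37 = 0.5307
  cell (2,α): −0.09·log₂0.09 = 0.3127
  cell (2,β): −0.09·log₂0.09 = 0.3127
Sum = 2.366 bits.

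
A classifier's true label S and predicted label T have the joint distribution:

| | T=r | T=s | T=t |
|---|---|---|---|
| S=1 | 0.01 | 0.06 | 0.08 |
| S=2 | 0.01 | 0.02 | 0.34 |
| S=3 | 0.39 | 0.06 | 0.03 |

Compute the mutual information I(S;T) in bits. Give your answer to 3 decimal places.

0.657 bits

Marginals: p(S) = (0.1500, 0.3700, 0.4800), p(T) = (0.4100, 0.1400, 0.4500).
I(S;T) = Σ p(x,y)·log₂[p(x,y)/(p(x)p(y))].
  (1,r): 0.01·log₂(0.1626) = -0.0262
  (1,s): 0.06·log₂(2.8571) = 0.0909
  (1,t): 0.08·log₂(1.1852) = 0.0196
  (2,r): 0.01·log₂(0.0659) = -0.0392
  (2,s): 0.02·log₂(0.3861) = -0.0275
  (2,t): 0.34·log₂(2.0420) = 0.3502
  (3,r): 0.39·log₂(1.9817) = 0.3848
  (3,s): 0.06·log₂(0.8929) = -0.0098
  (3,t): 0.03·log₂(0.1389) = -0.0854
Sum = 0.657 bits.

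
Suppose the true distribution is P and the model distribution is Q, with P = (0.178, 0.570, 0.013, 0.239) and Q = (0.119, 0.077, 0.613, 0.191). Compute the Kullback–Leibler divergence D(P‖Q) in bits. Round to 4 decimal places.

D(P‖Q) = Σ p·log₂(p/q).
  0.178·log₂(0.178/0.119) = 0.10340
  0.570·log₂(0.570/0.077) = 1.64618
  0.013·log₂(0.013/0.613) = -0.07227
  0.239·log₂(0.239/0.191) = 0.07730
D(P‖Q) = 1.7546 bits.

1.7546 bits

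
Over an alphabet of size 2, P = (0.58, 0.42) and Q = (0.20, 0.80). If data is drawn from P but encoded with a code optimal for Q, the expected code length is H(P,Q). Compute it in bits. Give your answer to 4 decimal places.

1.4819 bits

H(P,Q) = −Σ p·log₂ q.
  −0.58·log₂(0.20) = 1.34672
  −0.42·log₂(0.80) = 0.13521
H(P,Q) = 1.4819 bits.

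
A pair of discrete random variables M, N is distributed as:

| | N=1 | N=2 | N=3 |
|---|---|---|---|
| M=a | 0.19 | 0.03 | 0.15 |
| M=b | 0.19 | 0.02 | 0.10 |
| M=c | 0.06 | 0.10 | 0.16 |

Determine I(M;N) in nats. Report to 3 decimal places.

Marginals: p(M) = (0.3700, 0.3100, 0.3200), p(N) = (0.4400, 0.1500, 0.4100).
I(M;N) = Σ p(x,y)·ln[p(x,y)/(p(x)p(y))].
  (a,1): 0.19·ln(1.1671) = 0.0294
  (a,2): 0.03·ln(0.5405) = -0.0185
  (a,3): 0.15·ln(0.9888) = -0.0017
  (b,1): 0.19·ln(1.3930) = 0.0630
  (b,2): 0.02·ln(0.4301) = -0.0169
  (b,3): 0.10·ln(0.7868) = -0.0240
  (c,1): 0.06·ln(0.4261) = -0.0512
  (c,2): 0.10·ln(2.0833) = 0.0734
  (c,3): 0.16·ln(1.2195) = 0.0318
Sum = 0.085 nats.

0.085 nats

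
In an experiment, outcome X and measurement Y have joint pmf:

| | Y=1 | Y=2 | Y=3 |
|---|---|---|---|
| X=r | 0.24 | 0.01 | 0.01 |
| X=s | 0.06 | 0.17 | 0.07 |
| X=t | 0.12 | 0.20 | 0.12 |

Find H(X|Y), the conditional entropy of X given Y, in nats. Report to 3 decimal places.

Marginals: p(X) = (0.2600, 0.3000, 0.4400), p(Y) = (0.4200, 0.3800, 0.2000).
H(X|Y) = Σ p(Y) · H(X|Y=·).
  Y=1: p=0.4200, H(X|Y=1) = 0.9557
  Y=2: p=0.3800, H(X|Y=2) = 0.7934
  Y=3: p=0.2000, H(X|Y=3) = 0.8237
Weighted sum = 0.868 nats.

0.868 nats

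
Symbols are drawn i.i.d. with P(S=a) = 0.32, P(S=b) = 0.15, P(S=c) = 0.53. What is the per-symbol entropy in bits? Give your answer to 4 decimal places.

H(S) = −Σ p·log₂ p.
  −(0.32)·log₂(0.32) = 0.52603
  −(0.15)·log₂(0.15) = 0.41054
  −(0.53)·log₂(0.53) = 0.48545
Sum: 0.52603 + 0.41054 + 0.48545 = 1.4220 bits.

1.4220 bits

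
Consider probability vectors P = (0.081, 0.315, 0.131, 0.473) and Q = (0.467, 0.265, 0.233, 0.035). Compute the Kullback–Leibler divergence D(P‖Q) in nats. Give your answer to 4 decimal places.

D(P‖Q) = Σ p·ln(p/q).
  0.081·ln(0.081/0.467) = -0.14190
  0.315·ln(0.315/0.265) = 0.05445
  0.131·ln(0.131/0.233) = -0.07544
  0.473·ln(0.473/0.035) = 1.23157
D(P‖Q) = 1.0687 nats.

1.0687 nats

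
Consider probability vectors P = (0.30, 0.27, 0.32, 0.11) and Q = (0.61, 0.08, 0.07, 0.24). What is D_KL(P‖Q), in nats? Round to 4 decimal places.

0.5161 nats

D(P‖Q) = Σ p·ln(p/q).
  0.30·ln(0.30/0.61) = -0.21290
  0.27·ln(0.27/0.08) = 0.32843
  0.32·ln(0.32/0.07) = 0.48634
  0.11·ln(0.11/0.24) = -0.08582
D(P‖Q) = 0.5161 nats.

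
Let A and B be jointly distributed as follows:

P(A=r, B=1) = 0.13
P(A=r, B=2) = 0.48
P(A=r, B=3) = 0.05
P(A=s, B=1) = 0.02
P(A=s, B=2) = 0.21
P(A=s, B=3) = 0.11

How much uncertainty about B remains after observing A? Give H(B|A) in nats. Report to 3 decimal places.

Chain rule: H(B|A) = H(A,B) − H(A).
Marginals: p(A) = (0.6600, 0.3400), p(B) = (0.1500, 0.6900, 0.1600).
H(A,B) = 1.4161 nats; H(A) = 0.6410 nats.
H(B|A) = 1.4161 − 0.6410 = 0.775 nats.

0.775 nats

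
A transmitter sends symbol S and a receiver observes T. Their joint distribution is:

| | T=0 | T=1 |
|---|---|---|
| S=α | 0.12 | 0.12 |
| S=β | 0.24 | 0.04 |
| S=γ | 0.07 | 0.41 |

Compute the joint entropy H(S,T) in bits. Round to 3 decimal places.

H(S,T) = −Σ p(x,y)·log₂ p(x,y) over all 6 cells.
  cell (α,0): −0.12·log₂0.12 = 0.3671
  cell (α,1): −0.12·log₂0.12 = 0.3671
  cell (β,0): −0.24·log₂0.24 = 0.4941
  cell (β,1): −0.04·log₂0.04 = 0.1858
  cell (γ,0): −0.07·log₂0.07 = 0.2686
  cell (γ,1): −0.41·log₂0.41 = 0.5274
Sum = 2.210 bits.

2.210 bits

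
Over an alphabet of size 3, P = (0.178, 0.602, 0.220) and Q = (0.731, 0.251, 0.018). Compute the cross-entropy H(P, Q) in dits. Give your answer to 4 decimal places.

0.7695 dits

H(P,Q) = −Σ p·log₁₀ q.
  −0.178·log₁₀(0.731) = 0.02422
  −0.602·log₁₀(0.251) = 0.36140
  −0.220·log₁₀(0.018) = 0.38384
H(P,Q) = 0.7695 dits.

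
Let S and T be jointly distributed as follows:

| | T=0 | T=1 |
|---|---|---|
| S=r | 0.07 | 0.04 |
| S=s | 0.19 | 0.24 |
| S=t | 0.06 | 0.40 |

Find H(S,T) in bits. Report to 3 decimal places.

2.176 bits

H(S,T) = −Σ p(x,y)·log₂ p(x,y) over all 6 cells.
  cell (r,0): −0.07·log₂0.07 = 0.2686
  cell (r,1): −0.04·log₂0.04 = 0.1858
  cell (s,0): −0.19·log₂0.19 = 0.4552
  cell (s,1): −0.24·log₂0.24 = 0.4941
  cell (t,0): −0.06·log₂0.06 = 0.2435
  cell (t,1): −0.40·log₂0.40 = 0.5288
Sum = 2.176 bits.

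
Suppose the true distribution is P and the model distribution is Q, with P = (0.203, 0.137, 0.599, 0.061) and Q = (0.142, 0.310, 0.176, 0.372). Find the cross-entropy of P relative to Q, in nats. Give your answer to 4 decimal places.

1.6576 nats

H(P,Q) = −Σ p·ln q.
  −0.203·ln(0.142) = 0.39624
  −0.137·ln(0.310) = 0.16045
  −0.599·ln(0.176) = 1.04063
  −0.061·ln(0.372) = 0.06032
H(P,Q) = 1.6576 nats.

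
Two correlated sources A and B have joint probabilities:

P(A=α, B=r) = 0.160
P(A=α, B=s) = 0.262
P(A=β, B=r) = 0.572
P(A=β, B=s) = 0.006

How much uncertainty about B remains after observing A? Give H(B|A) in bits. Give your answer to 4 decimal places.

Chain rule: H(B|A) = H(A,B) − H(A).
Marginals: p(A) = (0.4220, 0.5780), p(B) = (0.7320, 0.2680).
H(A,B) = 1.4346 bits; H(A) = 0.9824 bits.
H(B|A) = 1.4346 − 0.9824 = 0.4522 bits.

0.4522 bits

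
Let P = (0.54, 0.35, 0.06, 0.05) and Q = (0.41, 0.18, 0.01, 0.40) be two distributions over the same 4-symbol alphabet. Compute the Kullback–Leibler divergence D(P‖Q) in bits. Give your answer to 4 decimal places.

D(P‖Q) = Σ p·log₂(p/q).
  0.54·log₂(0.54/0.41) = 0.21456
  0.35·log₂(0.35/0.18) = 0.33578
  0.06·log₂(0.06/0.01) = 0.15510
  0.05·log₂(0.05/0.40) = -0.15000
D(P‖Q) = 0.5554 bits.

0.5554 bits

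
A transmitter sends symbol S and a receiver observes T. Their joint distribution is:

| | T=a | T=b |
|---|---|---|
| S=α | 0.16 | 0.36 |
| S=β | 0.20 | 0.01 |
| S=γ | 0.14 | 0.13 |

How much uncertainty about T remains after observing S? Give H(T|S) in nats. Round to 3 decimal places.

Chain rule: H(T|S) = H(S,T) − H(S).
Marginals: p(S) = (0.5200, 0.2100, 0.2700), p(T) = (0.5000, 0.5000).
H(S,T) = 1.5694 nats; H(S) = 1.0213 nats.
H(T|S) = 1.5694 − 1.0213 = 0.548 nats.

0.548 nats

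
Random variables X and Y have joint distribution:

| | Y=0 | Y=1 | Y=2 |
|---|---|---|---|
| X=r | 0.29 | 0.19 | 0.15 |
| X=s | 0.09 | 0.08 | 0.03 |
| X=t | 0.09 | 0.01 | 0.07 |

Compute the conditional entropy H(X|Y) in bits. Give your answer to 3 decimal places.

1.261 bits

Chain rule: H(X|Y) = H(X,Y) − H(Y).
Marginals: p(X) = (0.6300, 0.2000, 0.1700), p(Y) = (0.4700, 0.2800, 0.2500).
H(X,Y) = 2.7873 bits; H(Y) = 1.5262 bits.
H(X|Y) = 2.7873 − 1.5262 = 1.261 bits.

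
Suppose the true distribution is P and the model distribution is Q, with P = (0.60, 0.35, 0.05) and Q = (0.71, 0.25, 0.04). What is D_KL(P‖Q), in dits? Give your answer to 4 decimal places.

0.0121 dits

D(P‖Q) = Σ p·log₁₀(p/q).
  0.60·log₁₀(0.60/0.71) = -0.04386
  0.35·log₁₀(0.35/0.25) = 0.05114
  0.05·log₁₀(0.05/0.04) = 0.00485
D(P‖Q) = 0.0121 dits.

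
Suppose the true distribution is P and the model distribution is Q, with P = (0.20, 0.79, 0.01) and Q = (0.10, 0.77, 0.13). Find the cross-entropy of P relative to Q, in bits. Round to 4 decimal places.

H(P,Q) = −Σ p·log₂ q.
  −0.20·log₂(0.10) = 0.66439
  −0.79·log₂(0.77) = 0.29789
  −0.01·log₂(0.13) = 0.02943
H(P,Q) = 0.9917 bits.

0.9917 bits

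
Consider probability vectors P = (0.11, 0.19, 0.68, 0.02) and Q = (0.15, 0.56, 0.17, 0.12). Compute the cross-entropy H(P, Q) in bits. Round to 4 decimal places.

2.2595 bits

H(P,Q) = −Σ p·log₂ q.
  −0.11·log₂(0.15) = 0.30107
  −0.19·log₂(0.56) = 0.15894
  −0.68·log₂(0.17) = 1.73835
  −0.02·log₂(0.12) = 0.06118
H(P,Q) = 2.2595 bits.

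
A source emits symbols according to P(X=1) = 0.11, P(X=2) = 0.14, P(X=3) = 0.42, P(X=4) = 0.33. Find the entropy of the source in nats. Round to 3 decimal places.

1.248 nats

H(X) = −Σ p·ln p.
  −(0.11)·ln(0.11) = 0.2428
  −(0.14)·ln(0.14) = 0.2753
  −(0.42)·ln(0.42) = 0.3644
  −(0.33)·ln(0.33) = 0.3659
Sum: 0.2428 + 0.2753 + 0.3644 + 0.3659 = 1.248 nats.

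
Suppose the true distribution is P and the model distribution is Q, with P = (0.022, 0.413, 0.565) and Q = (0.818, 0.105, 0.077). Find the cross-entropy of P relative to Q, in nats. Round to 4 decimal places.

H(P,Q) = −Σ p·ln q.
  −0.022·ln(0.818) = 0.00442
  −0.413·ln(0.105) = 0.93082
  −0.565·ln(0.077) = 1.44863
H(P,Q) = 2.3839 nats.

2.3839 nats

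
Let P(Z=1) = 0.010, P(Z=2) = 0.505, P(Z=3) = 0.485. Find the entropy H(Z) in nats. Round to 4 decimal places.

0.7420 nats

H(Z) = −Σ p·ln p.
  −(0.010)·ln(0.010) = 0.04605
  −(0.505)·ln(0.505) = 0.34501
  −(0.485)·ln(0.485) = 0.35095
Sum: 0.04605 + 0.34501 + 0.35095 = 0.7420 nats.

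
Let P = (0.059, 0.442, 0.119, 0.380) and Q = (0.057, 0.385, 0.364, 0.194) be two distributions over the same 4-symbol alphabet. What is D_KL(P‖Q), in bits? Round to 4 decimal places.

0.2676 bits

D(P‖Q) = Σ p·log₂(p/q).
  0.059·log₂(0.059/0.057) = 0.00294
  0.442·log₂(0.442/0.385) = 0.08804
  0.119·log₂(0.119/0.364) = -0.19194
  0.380·log₂(0.380/0.194) = 0.36858
D(P‖Q) = 0.2676 bits.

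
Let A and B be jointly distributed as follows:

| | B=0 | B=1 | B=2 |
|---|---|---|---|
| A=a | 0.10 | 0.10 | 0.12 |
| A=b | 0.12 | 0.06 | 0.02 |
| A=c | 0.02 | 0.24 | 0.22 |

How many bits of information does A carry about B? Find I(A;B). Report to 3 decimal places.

0.210 bits

Marginals: p(A) = (0.3200, 0.2000, 0.4800), p(B) = (0.2400, 0.4000, 0.3600).
I(A;B) = Σ p(x,y)·log₂[p(x,y)/(p(x)p(y))].
  (a,0): 0.10·log₂(1.3021) = 0.0381
  (a,1): 0.10·log₂(0.7812) = -0.0356
  (a,2): 0.12·log₂(1.0417) = 0.0071
  (b,0): 0.12·log₂(2.5000) = 0.1586
  (b,1): 0.06·log₂(0.7500) = -0.0249
  (b,2): 0.02·log₂(0.2778) = -0.0370
  (c,0): 0.02·log₂(0.1736) = -0.0505
  (c,1): 0.24·log₂(1.2500) = 0.0773
  (c,2): 0.22·log₂(1.2731) = 0.0766
Sum = 0.210 bits.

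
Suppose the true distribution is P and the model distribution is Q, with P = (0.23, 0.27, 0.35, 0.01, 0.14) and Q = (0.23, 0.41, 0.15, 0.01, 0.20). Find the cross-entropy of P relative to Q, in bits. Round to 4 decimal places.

H(P,Q) = −Σ p·log₂ q.
  −0.23·log₂(0.23) = 0.48767
  −0.27·log₂(0.41) = 0.34730
  −0.35·log₂(0.15) = 0.95794
  −0.01·log₂(0.01) = 0.06644
  −0.14·log₂(0.20) = 0.32507
H(P,Q) = 2.1844 bits.

2.1844 bits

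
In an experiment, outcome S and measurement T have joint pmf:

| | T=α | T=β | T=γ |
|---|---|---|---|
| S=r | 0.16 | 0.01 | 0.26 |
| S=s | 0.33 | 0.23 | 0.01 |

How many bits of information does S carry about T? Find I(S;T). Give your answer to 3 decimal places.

Marginals: p(S) = (0.4300, 0.5700), p(T) = (0.4900, 0.2400, 0.2700).
I(S;T) = Σ p(x,y)·log₂[p(x,y)/(p(x)p(y))].
  (r,α): 0.16·log₂(0.7594) = -0.0635
  (r,β): 0.01·log₂(0.0969) = -0.0337
  (r,γ): 0.26·log₂(2.2394) = 0.3024
  (s,α): 0.33·log₂(1.1815) = 0.0794
  (s,β): 0.23·log₂(1.6813) = 0.1724
  (s,γ): 0.01·log₂(0.0650) = -0.0394
Sum = 0.418 bits.

0.418 bits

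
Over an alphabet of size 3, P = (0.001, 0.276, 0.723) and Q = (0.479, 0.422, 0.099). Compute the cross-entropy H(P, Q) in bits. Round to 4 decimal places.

H(P,Q) = −Σ p·log₂ q.
  −0.001·log₂(0.479) = 0.00106
  −0.276·log₂(0.422) = 0.34353
  −0.723·log₂(0.099) = 2.41224
H(P,Q) = 2.7568 bits.

2.7568 bits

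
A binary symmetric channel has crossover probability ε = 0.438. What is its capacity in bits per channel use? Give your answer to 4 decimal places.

Binary symmetric channel: C = 1 − h₂(ε) where h₂ is the binary entropy function.
h₂(0.438) = −0.438·log₂0.438 − 0.562·log₂0.562 = 0.9889.
C = 1 − 0.9889 = 0.0111 bits per channel use.

0.0111 bits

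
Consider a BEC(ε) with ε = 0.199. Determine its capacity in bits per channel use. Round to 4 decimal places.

Binary erasure channel: capacity C = 1 − ε.
C = 1 − 0.199 = 0.8010 bits per channel use.

0.8010 bits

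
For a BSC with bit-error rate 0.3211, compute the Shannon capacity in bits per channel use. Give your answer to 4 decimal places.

0.0944 bits

Binary symmetric channel: C = 1 − h₂(ε) where h₂ is the binary entropy function.
h₂(0.3211) = −0.3211·log₂0.3211 − 0.6789·log₂0.6789 = 0.9056.
C = 1 − 0.9056 = 0.0944 bits per channel use.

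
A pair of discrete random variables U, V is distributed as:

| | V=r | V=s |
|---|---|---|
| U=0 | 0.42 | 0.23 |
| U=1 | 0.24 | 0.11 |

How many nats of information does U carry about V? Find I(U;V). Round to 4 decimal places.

Marginals: p(U) = (0.6500, 0.3500), p(V) = (0.6600, 0.3400).
I(U;V) = Σ p(x,y)·ln[p(x,y)/(p(x)p(y))].
  (0,r): 0.42·ln(0.9790) = -0.00890
  (0,s): 0.23·ln(1.0407) = 0.00918
  (1,r): 0.24·ln(1.0390) = 0.00917
  (1,s): 0.11·ln(0.9244) = -0.00865
Sum = 0.0008 nats.

0.0008 nats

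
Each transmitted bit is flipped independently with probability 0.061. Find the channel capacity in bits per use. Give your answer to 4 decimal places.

0.6686 bits

Binary symmetric channel: C = 1 − h₂(ε) where h₂ is the binary entropy function.
h₂(0.061) = −0.061·log₂0.061 − 0.939·log₂0.939 = 0.3314.
C = 1 − 0.3314 = 0.6686 bits per channel use.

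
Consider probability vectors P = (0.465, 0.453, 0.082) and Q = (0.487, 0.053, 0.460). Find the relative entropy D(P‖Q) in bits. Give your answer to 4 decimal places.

1.1672 bits

D(P‖Q) = Σ p·log₂(p/q).
  0.465·log₂(0.465/0.487) = -0.03101
  0.453·log₂(0.453/0.053) = 1.40224
  0.082·log₂(0.082/0.460) = -0.20401
D(P‖Q) = 1.1672 bits.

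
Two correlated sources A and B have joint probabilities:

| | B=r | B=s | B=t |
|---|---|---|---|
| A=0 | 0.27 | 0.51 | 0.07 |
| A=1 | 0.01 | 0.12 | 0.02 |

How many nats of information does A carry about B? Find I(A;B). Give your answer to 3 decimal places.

0.025 nats

Marginals: p(A) = (0.8500, 0.1500), p(B) = (0.2800, 0.6300, 0.0900).
I(A;B) = H(A) + H(B) − H(A,B).
H(A) = 0.4227, H(B) = 0.8642, H(A,B) = 1.2618.
I(A;B) = 0.4227 + 0.8642 − 1.2618 = 0.025 nats.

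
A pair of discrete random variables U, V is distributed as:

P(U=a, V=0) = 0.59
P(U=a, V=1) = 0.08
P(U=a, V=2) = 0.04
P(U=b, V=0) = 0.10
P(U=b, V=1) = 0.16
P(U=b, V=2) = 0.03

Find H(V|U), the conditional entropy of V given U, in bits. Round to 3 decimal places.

0.965 bits

Chain rule: H(V|U) = H(U,V) − H(U).
Marginals: p(U) = (0.7100, 0.2900), p(V) = (0.6900, 0.2400, 0.0700).
H(U,V) = 1.8334 bits; H(U) = 0.8687 bits.
H(V|U) = 1.8334 − 0.8687 = 0.965 bits.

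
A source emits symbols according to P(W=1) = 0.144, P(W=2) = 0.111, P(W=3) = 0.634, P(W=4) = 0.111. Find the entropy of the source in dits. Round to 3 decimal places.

H(W) = −Σ p·log₁₀ p.
  −(0.144)·log₁₀(0.144) = 0.1212
  −(0.111)·log₁₀(0.111) = 0.1060
  −(0.634)·log₁₀(0.634) = 0.1255
  −(0.111)·log₁₀(0.111) = 0.1060
Sum: 0.1212 + 0.1060 + 0.1255 + 0.1060 = 0.459 dits.

0.459 dits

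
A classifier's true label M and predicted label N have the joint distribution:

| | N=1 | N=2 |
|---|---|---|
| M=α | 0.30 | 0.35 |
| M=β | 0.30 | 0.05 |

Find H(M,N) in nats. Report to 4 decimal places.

1.2396 nats

H(M,N) = −Σ p(x,y)·ln p(x,y) over all 4 cells.
  cell (α,1): −0.30·ln0.30 = 0.36119
  cell (α,2): −0.35·ln0.35 = 0.36744
  cell (β,1): −0.30·ln0.30 = 0.36119
  cell (β,2): −0.05·ln0.05 = 0.14979
Sum = 1.2396 nats.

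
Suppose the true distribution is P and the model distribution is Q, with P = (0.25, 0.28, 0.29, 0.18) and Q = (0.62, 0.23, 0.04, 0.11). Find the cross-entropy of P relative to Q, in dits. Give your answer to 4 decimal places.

H(P,Q) = −Σ p·log₁₀ q.
  −0.25·log₁₀(0.62) = 0.05190
  −0.28·log₁₀(0.23) = 0.17872
  −0.29·log₁₀(0.04) = 0.40540
  −0.18·log₁₀(0.11) = 0.17255
H(P,Q) = 0.8086 dits.

0.8086 dits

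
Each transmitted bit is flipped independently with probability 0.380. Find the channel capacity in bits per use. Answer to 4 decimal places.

0.0420 bits

Binary symmetric channel: C = 1 − h₂(ε) where h₂ is the binary entropy function.
h₂(0.380) = −0.380·log₂0.380 − 0.620·log₂0.620 = 0.9580.
C = 1 − 0.9580 = 0.0420 bits per channel use.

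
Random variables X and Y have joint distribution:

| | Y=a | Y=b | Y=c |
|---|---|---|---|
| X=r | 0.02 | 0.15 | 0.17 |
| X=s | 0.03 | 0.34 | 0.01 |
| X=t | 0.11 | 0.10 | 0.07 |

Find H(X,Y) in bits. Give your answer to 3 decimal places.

H(X,Y) = −Σ p(x,y)·log₂ p(x,y) over all 9 cells.
  cell (r,a): −0.02·log₂0.02 = 0.1129
  cell (r,b): −0.15·log₂0.15 = 0.4105
  cell (r,c): −0.17·log₂0.17 = 0.4346
  cell (s,a): −0.03·log₂0.03 = 0.1518
  cell (s,b): −0.34·log₂0.34 = 0.5292
  cell (s,c): −0.01·log₂0.01 = 0.0664
  cell (t,a): −0.11·log₂0.11 = 0.3503
  cell (t,b): −0.10·log₂0.10 = 0.3322
  cell (t,c): −0.07·log₂0.07 = 0.2686
Sum = 2.656 bits.

2.656 bits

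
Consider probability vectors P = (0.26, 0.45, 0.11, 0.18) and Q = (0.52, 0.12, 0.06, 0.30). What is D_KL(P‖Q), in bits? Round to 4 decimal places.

D(P‖Q) = Σ p·log₂(p/q).
  0.26·log₂(0.26/0.52) = -0.26000
  0.45·log₂(0.45/0.12) = 0.85810
  0.11·log₂(0.11/0.06) = 0.09619
  0.18·log₂(0.18/0.30) = -0.13265
D(P‖Q) = 0.5616 bits.

0.5616 bits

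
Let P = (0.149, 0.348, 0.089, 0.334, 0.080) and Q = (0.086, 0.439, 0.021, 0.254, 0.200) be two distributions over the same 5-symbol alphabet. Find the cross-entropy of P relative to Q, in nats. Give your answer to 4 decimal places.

1.5824 nats

H(P,Q) = −Σ p·ln q.
  −0.149·ln(0.086) = 0.36556
  −0.348·ln(0.439) = 0.28649
  −0.089·ln(0.021) = 0.34383
  −0.334·ln(0.254) = 0.45772
  −0.080·ln(0.200) = 0.12876
H(P,Q) = 1.5824 nats.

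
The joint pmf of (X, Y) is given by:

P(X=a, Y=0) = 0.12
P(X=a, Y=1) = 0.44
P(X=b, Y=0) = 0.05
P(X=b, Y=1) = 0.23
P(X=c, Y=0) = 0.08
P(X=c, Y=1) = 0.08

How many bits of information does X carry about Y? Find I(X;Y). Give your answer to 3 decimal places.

0.042 bits

Marginals: p(X) = (0.5600, 0.2800, 0.1600), p(Y) = (0.2500, 0.7500).
I(X;Y) = H(X) + H(Y) − H(X,Y).
H(X) = 1.4057, H(Y) = 0.8113, H(X,Y) = 2.1750.
I(X;Y) = 1.4057 + 0.8113 − 2.1750 = 0.042 bits.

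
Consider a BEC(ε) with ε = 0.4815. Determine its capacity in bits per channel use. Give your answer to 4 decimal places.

Binary erasure channel: capacity C = 1 − ε.
C = 1 − 0.4815 = 0.5185 bits per channel use.

0.5185 bits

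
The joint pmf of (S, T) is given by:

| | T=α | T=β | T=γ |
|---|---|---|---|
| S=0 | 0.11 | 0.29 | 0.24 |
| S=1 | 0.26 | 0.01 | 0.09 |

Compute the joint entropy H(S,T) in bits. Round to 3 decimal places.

H(S,T) = −Σ p(x,y)·log₂ p(x,y) over all 6 cells.
  cell (0,α): −0.11·log₂0.11 = 0.3503
  cell (0,β): −0.29·log₂0.29 = 0.5179
  cell (0,γ): −0.24·log₂0.24 = 0.4941
  cell (1,α): −0.26·log₂0.26 = 0.5053
  cell (1,β): −0.01·log₂0.01 = 0.0664
  cell (1,γ): −0.09·log₂0.09 = 0.3127
Sum = 2.247 bits.

2.247 bits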